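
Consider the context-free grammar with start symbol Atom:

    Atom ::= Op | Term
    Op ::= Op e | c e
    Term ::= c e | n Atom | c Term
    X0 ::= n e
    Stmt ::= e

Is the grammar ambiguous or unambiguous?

Witness: c e

Derivation 1: Atom ⇒ Op ⇒ c e
Derivation 2: Atom ⇒ Term ⇒ c e

Two distinct leftmost derivations for the same string.

Ambiguous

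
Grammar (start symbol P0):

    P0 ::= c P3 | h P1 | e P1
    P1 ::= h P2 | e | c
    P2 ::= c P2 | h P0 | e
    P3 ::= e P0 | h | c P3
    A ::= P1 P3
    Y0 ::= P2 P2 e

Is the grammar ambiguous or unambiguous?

(A, Y0 are unreachable from P0, so their rules don't affect L(P0).) The reachable rules are right-linear with at most one rule per (nonterminal, next-terminal) pair. Each input token forces the next rule, so parsing is deterministic.

Unambiguous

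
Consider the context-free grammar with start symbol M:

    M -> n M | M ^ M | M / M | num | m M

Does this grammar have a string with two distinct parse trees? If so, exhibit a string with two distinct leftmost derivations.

Ambiguous

Witness: m num / num

Derivation 1: M ⇒ M / M ⇒ m M / M ⇒ m num / M ⇒ m num / num
Derivation 2: M ⇒ m M ⇒ m M / M ⇒ m num / M ⇒ m num / num

Two distinct leftmost derivations for the same string.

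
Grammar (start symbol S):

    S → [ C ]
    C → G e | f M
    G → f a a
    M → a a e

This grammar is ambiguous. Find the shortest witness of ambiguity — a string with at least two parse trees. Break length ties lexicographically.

[ f a a e ]

length 6: [ f a a e ] has 2 parse trees

Two derivations of [ f a a e ]:
  S ⇒ [ C ] ⇒ [ G e ] ⇒ [ f a a e ]
  S ⇒ [ C ] ⇒ [ f M ] ⇒ [ f a a e ]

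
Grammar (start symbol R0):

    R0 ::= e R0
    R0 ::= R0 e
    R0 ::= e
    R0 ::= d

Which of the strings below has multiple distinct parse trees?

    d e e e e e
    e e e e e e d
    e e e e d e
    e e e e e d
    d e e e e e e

e e e e d e

d e e e e e: 1 tree
e e e e e e d: 1 tree
e e e e d e: 5 trees
e e e e e d: 1 tree
d e e e e e e: 1 tree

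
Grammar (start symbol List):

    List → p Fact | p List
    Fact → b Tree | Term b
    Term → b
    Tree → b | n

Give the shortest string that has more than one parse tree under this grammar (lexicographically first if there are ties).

length 3: p b b has 2 parse trees

Two derivations of p b b:
  List ⇒ p Fact ⇒ p b Tree ⇒ p b b
  List ⇒ p Fact ⇒ p Term b ⇒ p b b

p b b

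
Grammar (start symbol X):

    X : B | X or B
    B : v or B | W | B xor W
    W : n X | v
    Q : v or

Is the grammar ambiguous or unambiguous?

Ambiguous

Witness: v or v

Derivation 1: X ⇒ B ⇒ v or B ⇒ v or W ⇒ v or v
Derivation 2: X ⇒ X or B ⇒ B or B ⇒ W or B ⇒ v or B ⇒ v or W ⇒ v or v

Two distinct leftmost derivations for the same string.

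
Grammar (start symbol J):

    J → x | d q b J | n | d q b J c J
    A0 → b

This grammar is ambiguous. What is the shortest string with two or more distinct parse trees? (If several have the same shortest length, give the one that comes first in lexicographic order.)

d q b d q b n c n

length 1: no string has ≥2 trees
length 4: no string has ≥2 trees
length 6: no string has ≥2 trees
length 7: no string has ≥2 trees
length 9: d q b d q b n c n has 2 parse trees

Two derivations of d q b d q b n c n:
  J ⇒ d q b J ⇒ d q b d q b J c J ⇒ d q b d q b n c J ⇒ d q b d q b n c n
  J ⇒ d q b J c J ⇒ d q b d q b J c J ⇒ d q b d q b n c J ⇒ d q b d q b n c n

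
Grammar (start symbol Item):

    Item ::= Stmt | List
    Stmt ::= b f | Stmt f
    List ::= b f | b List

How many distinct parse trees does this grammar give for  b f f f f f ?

Parse trees for b f f f f f:
  [Item [Stmt [Stmt [Stmt [Stmt [Stmt b f] f] f] f] f]]

1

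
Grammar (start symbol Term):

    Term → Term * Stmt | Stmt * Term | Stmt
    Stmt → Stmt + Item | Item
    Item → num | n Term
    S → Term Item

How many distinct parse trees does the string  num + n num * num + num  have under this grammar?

Parse trees for num + n num * num + num:
  [Term [Term [Stmt [Stmt [Item num]] + [Item n [Term [Stmt [Item num]]]]]] * [Stmt [Stmt [Item num]] + [Item num]]]
  [Term [Stmt [Stmt [Item num]] + [Item n [Term [Stmt [Item num]]]]] * [Term [Stmt [Stmt [Item num]] + [Item num]]]]
  [Term [Stmt [Stmt [Item num]] + [Item n [Term [Term [Stmt [Item num]]] * [Stmt [Stmt [Item num]] + [Item num]]]]]]
  [Term [Stmt [Stmt [Item num]] + [Item n [Term [Stmt [Item num]] * [Term [Stmt [Stmt [Item num]] + [Item num]]]]]]]
  [Term [Stmt [Stmt [Stmt [Item num]] + [Item n [Term [Term [Stmt [Item num]]] * [Stmt [Item num]]]]] + [Item num]]]
  [Term [Stmt [Stmt [Stmt [Item num]] + [Item n [Term [Stmt [Item num]] * [Term [Stmt [Item num]]]]]] + [Item num]]]

6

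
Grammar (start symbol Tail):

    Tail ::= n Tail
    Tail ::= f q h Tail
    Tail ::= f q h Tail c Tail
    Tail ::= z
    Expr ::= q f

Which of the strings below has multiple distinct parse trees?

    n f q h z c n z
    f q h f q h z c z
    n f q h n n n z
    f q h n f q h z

n f q h z c n z: 1 tree
f q h f q h z c z: 2 trees
n f q h n n n z: 1 tree
f q h n f q h z: 1 tree

f q h f q h z c z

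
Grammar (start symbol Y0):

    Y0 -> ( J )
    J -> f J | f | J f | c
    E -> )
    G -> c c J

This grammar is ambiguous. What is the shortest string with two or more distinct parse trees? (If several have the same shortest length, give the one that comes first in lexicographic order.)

( f f )

length 3: no string has ≥2 trees
length 4: ( f f ) has 2 parse trees

Two derivations of ( f f ):
  Y0 ⇒ ( J ) ⇒ ( f J ) ⇒ ( f f )
  Y0 ⇒ ( J ) ⇒ ( J f ) ⇒ ( f f )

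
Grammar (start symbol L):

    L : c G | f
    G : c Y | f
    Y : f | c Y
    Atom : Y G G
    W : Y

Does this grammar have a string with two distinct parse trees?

Unambiguous

Only L, G, Y are reachable from L; ignoring the rest: The reachable rules are right-linear with at most one rule per (nonterminal, next-terminal) pair. Each input token forces the next rule, so parsing is deterministic.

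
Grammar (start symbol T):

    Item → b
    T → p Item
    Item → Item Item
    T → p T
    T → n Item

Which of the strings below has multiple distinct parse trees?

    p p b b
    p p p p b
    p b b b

p b b b

p p b b: 1 tree
p p p p b: 1 tree
p b b b: 2 trees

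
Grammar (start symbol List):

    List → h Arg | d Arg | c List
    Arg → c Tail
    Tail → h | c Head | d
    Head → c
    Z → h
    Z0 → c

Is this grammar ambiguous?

Only List, Arg, Tail, Head are reachable from List; ignoring the rest: Each reachable nonterminal has at most one production per leading terminal, and all productions are right-linear; the derivation is determined token-by-token.

Unambiguous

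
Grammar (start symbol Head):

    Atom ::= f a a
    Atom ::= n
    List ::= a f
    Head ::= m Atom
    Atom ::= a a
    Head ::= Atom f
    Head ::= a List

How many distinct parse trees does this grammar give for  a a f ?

Parse trees for a a f:
  [Head [Atom a a] f]
  [Head a [List a f]]

2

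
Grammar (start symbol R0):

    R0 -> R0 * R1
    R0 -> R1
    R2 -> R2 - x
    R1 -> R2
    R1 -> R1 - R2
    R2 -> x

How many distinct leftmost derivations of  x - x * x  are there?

Parse trees for x - x * x:
  [R0 [R0 [R1 [R2 [R2 x] - x]]] * [R1 [R2 x]]]
  [R0 [R0 [R1 [R1 [R2 x]] - [R2 x]]] * [R1 [R2 x]]]

2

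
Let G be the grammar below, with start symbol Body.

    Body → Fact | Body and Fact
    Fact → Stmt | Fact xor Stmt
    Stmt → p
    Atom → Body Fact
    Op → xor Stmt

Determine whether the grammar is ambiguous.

(Atom, Op are unreachable from Body, so their rules don't affect L(Body).) Body → Body and Fact | Fact  ;  Fact → Fact xor Stmt | Stmt  — a left-associative chain with Stmt at the bottom. Each string factors uniquely by precedence.

Unambiguous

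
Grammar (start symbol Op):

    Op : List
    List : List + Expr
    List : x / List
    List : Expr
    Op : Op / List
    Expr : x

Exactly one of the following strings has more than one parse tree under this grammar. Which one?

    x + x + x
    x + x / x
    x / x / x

x / x / x

x + x + x: 1 tree
x + x / x: 1 tree
x / x / x: 4 trees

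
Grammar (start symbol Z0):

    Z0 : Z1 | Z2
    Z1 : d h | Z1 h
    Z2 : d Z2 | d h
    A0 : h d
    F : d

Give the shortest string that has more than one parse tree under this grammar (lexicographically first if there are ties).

length 2: d h has 2 parse trees

Two derivations of d h:
  Z0 ⇒ Z1 ⇒ d h
  Z0 ⇒ Z2 ⇒ d h

d h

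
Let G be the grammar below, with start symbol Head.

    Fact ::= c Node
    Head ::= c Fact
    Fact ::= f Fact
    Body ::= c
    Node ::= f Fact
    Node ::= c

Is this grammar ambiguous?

(Body is unreachable from Head, so its rules don't affect L(Head).) The reachable rules are right-linear with at most one rule per (nonterminal, next-terminal) pair. Each input token forces the next rule, so parsing is deterministic.

Unambiguous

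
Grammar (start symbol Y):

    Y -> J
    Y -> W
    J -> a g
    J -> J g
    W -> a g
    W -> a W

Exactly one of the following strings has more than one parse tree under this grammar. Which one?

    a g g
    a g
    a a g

a g g: 1 tree
a g: 2 trees
a a g: 1 tree

a g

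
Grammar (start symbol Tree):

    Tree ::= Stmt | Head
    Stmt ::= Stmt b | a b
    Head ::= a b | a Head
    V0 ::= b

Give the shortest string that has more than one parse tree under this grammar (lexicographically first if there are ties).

length 2: a b has 2 parse trees

Two derivations of a b:
  Tree ⇒ Stmt ⇒ a b
  Tree ⇒ Head ⇒ a b

a b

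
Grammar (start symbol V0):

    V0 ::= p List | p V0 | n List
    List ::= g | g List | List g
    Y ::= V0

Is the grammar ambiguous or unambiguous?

Witness: n g g

Derivation 1: V0 ⇒ n List ⇒ n g List ⇒ n g g
Derivation 2: V0 ⇒ n List ⇒ n List g ⇒ n g g

Two distinct leftmost derivations for the same string.

Ambiguous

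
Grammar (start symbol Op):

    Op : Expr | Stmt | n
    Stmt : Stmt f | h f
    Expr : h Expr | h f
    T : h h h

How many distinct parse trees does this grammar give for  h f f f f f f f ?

1

Parse trees for h f f f f f f f:
  [Op [Stmt [Stmt [Stmt [Stmt [Stmt [Stmt [Stmt h f] f] f] f] f] f] f]]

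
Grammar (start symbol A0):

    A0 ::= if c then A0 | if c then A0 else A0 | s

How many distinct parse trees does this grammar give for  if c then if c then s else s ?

Parse trees for if c then if c then s else s:
  [A0 if c then [A0 if c then [A0 s] else [A0 s]]]
  [A0 if c then [A0 if c then [A0 s]] else [A0 s]]

2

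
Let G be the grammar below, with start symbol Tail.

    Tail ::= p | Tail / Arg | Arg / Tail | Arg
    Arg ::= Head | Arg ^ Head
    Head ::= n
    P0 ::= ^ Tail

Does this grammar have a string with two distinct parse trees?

Ambiguous

Witness: n / n

Derivation 1: Tail ⇒ Tail / Arg ⇒ Arg / Arg ⇒ Head / Arg ⇒ n / Arg ⇒ n / Head ⇒ n / n
Derivation 2: Tail ⇒ Arg / Tail ⇒ Head / Tail ⇒ n / Tail ⇒ n / Arg ⇒ n / Head ⇒ n / n

Two distinct leftmost derivations for the same string.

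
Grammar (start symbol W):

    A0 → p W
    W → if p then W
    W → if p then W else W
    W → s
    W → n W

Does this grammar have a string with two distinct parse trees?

Ambiguous

Witness: if p then if p then s else s

Derivation 1: W ⇒ if p then W ⇒ if p then if p then W else W ⇒ if p then if p then s else W ⇒ if p then if p then s else s
Derivation 2: W ⇒ if p then W else W ⇒ if p then if p then W else W ⇒ if p then if p then s else W ⇒ if p then if p then s else s

Two distinct leftmost derivations for the same string.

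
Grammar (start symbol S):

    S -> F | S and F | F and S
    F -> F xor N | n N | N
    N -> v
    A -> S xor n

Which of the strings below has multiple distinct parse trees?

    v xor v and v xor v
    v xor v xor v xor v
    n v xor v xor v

v xor v and v xor v

v xor v and v xor v: 2 trees
v xor v xor v xor v: 1 tree
n v xor v xor v: 1 tree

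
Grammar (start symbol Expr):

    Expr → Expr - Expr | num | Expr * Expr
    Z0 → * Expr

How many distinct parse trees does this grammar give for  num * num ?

Parse trees for num * num:
  [Expr [Expr num] * [Expr num]]

1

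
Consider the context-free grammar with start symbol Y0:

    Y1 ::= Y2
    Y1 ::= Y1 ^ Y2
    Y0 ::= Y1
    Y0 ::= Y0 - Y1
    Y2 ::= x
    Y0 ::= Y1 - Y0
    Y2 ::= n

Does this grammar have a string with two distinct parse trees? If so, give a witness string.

Witness: n - n

Derivation 1: Y0 ⇒ Y0 - Y1 ⇒ Y1 - Y1 ⇒ Y2 - Y1 ⇒ n - Y1 ⇒ n - Y2 ⇒ n - n
Derivation 2: Y0 ⇒ Y1 - Y0 ⇒ Y2 - Y0 ⇒ n - Y0 ⇒ n - Y1 ⇒ n - Y2 ⇒ n - n

Two distinct leftmost derivations for the same string.

Ambiguous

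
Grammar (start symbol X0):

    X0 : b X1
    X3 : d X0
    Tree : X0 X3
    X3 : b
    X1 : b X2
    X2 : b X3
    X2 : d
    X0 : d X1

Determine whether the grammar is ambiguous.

Unambiguous

(Tree is unreachable from X0, so its rules don't affect L(X0).) Restricted to the reachable nonterminals, every rule has the form A → t or A → t B, and no two rules for the same A share a first terminal. The grammar encodes a DFA — one run per string.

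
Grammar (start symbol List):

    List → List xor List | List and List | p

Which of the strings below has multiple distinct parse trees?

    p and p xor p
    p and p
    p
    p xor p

p and p xor p: 2 trees
p and p: 1 tree
p: 1 tree
p xor p: 1 tree

p and p xor p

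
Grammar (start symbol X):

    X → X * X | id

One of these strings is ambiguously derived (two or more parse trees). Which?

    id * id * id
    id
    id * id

id * id * id: 2 trees
id: 1 tree
id * id: 1 tree

id * id * id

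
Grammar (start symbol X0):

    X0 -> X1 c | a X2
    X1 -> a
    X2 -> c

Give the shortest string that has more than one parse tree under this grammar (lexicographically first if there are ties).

length 2: a c has 2 parse trees

Two derivations of a c:
  X0 ⇒ X1 c ⇒ a c
  X0 ⇒ a X2 ⇒ a c

a c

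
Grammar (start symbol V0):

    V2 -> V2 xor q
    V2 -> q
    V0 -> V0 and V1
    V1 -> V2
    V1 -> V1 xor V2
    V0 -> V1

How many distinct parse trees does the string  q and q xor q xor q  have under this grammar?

4

Parse trees for q and q xor q xor q:
  [V0 [V0 [V1 [V2 q]]] and [V1 [V2 [V2 [V2 q] xor q] xor q]]]
  [V0 [V0 [V1 [V2 q]]] and [V1 [V1 [V2 q]] xor [V2 [V2 q] xor q]]]
  [V0 [V0 [V1 [V2 q]]] and [V1 [V1 [V2 [V2 q] xor q]] xor [V2 q]]]
  [V0 [V0 [V1 [V2 q]]] and [V1 [V1 [V1 [V2 q]] xor [V2 q]] xor [V2 q]]]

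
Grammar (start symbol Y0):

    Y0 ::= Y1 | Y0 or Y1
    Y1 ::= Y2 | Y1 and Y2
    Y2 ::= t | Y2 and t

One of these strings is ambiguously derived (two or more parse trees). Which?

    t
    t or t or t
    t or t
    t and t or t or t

t: 1 tree
t or t or t: 1 tree
t or t: 1 tree
t and t or t or t: 2 trees

t and t or t or t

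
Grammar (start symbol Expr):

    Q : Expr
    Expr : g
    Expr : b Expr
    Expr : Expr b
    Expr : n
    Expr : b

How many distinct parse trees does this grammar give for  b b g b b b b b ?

21

Parse trees for b b g b b b b b (showing first 6 of 21):
  [Expr b [Expr b [Expr [Expr [Expr [Expr [Expr [Expr g] b] b] b] b] b]]]
  [Expr b [Expr [Expr b [Expr [Expr [Expr [Expr [Expr g] b] b] b] b]] b]]
  [Expr b [Expr [Expr [Expr b [Expr [Expr [Expr [Expr g] b] b] b]] b] b]]
  [Expr b [Expr [Expr [Expr [Expr b [Expr [Expr [Expr g] b] b]] b] b] b]]
  [Expr b [Expr [Expr [Expr [Expr [Expr b [Expr [Expr g] b]] b] b] b] b]]
  [Expr b [Expr [Expr [Expr [Expr [Expr [Expr b [Expr g]] b] b] b] b] b]]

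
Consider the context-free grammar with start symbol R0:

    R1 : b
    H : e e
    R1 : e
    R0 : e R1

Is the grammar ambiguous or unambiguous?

Unambiguous

Only R0, R1 are reachable from R0; ignoring the rest: The reachable rules are right-linear with at most one rule per (nonterminal, next-terminal) pair. Each input token forces the next rule, so parsing is deterministic.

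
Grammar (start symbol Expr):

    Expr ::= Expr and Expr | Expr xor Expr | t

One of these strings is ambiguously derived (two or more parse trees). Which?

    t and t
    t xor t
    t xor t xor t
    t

t and t: 1 tree
t xor t: 1 tree
t xor t xor t: 2 trees
t: 1 tree

t xor t xor t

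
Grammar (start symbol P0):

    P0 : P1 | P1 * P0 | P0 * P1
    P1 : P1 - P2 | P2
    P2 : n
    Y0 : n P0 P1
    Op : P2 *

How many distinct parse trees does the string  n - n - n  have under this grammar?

Parse trees for n - n - n:
  [P0 [P1 [P1 [P1 [P2 n]] - [P2 n]] - [P2 n]]]

1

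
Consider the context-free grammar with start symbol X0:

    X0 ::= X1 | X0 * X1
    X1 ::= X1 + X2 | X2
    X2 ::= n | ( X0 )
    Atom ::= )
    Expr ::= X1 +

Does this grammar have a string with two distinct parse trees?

Unambiguous

(Atom, Expr are unreachable from X0, so their rules don't affect L(X0).) X0 → X0 * X1 | X1  ;  X1 → X1 + X2 | X2  — a left-associative chain with X2 at the bottom. Each string factors uniquely by precedence.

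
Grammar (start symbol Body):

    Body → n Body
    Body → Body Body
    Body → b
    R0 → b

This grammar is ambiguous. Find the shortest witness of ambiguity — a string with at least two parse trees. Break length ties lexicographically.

length 1: no string has ≥2 trees
length 2: no string has ≥2 trees
length 3: b b b has 2 parse trees

Two derivations of b b b:
  Body ⇒ Body Body ⇒ Body Body Body ⇒ b Body Body ⇒ b b Body ⇒ b b b
  Body ⇒ Body Body ⇒ b Body ⇒ b Body Body ⇒ b b Body ⇒ b b b

b b b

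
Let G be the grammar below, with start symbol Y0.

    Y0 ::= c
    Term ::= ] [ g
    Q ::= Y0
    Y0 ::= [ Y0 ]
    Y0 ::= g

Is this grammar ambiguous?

(Term, Q are unreachable from Y0, so their rules don't affect L(Y0).) Each string is a nest of matched brackets around a single atom. An opening bracket forces the recursive rule; an atom forces the base rule.

Unambiguous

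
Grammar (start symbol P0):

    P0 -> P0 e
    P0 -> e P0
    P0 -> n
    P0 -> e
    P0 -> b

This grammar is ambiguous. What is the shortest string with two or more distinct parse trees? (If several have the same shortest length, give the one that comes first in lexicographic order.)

length 1: no string has ≥2 trees
length 2: e e has 2 parse trees

Two derivations of e e:
  P0 ⇒ P0 e ⇒ e e
  P0 ⇒ e P0 ⇒ e e

e e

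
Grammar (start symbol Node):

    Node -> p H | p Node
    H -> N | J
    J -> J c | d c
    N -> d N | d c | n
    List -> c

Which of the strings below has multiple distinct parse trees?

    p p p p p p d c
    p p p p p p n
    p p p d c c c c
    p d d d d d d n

p p p p p p d c

p p p p p p d c: 2 trees
p p p p p p n: 1 tree
p p p d c c c c: 1 tree
p d d d d d d n: 1 tree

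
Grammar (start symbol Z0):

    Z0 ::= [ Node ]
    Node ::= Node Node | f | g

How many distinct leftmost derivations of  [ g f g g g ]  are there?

14

Parse trees for [ g f g g g ] (showing first 6 of 14):
  [Z0 [ [Node [Node g] [Node [Node f] [Node [Node g] [Node [Node g] [Node g]]]]] ]]
  [Z0 [ [Node [Node g] [Node [Node f] [Node [Node [Node g] [Node g]] [Node g]]]] ]]
  [Z0 [ [Node [Node g] [Node [Node [Node f] [Node g]] [Node [Node g] [Node g]]]] ]]
  [Z0 [ [Node [Node g] [Node [Node [Node f] [Node [Node g] [Node g]]] [Node g]]] ]]
  [Z0 [ [Node [Node g] [Node [Node [Node [Node f] [Node g]] [Node g]] [Node g]]] ]]
  [Z0 [ [Node [Node [Node g] [Node f]] [Node [Node g] [Node [Node g] [Node g]]]] ]]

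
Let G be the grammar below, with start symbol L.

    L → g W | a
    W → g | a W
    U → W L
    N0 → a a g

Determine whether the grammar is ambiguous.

Unambiguous

(U, N0 are unreachable from L, so their rules don't affect L(L).) Each reachable nonterminal has at most one production per leading terminal, and all productions are right-linear; the derivation is determined token-by-token.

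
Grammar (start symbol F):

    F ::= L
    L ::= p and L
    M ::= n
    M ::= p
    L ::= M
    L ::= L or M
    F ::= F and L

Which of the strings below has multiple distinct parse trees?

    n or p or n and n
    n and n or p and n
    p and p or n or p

n or p or n and n: 1 tree
n and n or p and n: 1 tree
p and p or n or p: 4 trees

p and p or n or p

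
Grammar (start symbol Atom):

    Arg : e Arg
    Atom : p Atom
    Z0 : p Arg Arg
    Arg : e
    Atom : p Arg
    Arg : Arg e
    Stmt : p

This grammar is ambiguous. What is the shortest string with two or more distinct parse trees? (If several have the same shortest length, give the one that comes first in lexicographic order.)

p e e

length 2: no string has ≥2 trees
length 3: p e e has 2 parse trees

Two derivations of p e e:
  Atom ⇒ p Arg ⇒ p e Arg ⇒ p e e
  Atom ⇒ p Arg ⇒ p Arg e ⇒ p e e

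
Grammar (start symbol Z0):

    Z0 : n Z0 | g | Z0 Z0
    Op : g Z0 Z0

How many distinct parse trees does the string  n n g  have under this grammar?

Parse trees for n n g:
  [Z0 n [Z0 n [Z0 g]]]

1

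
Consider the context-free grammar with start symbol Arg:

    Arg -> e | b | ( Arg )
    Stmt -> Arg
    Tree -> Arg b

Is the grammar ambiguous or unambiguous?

Unambiguous

Only Arg is reachable from Arg; ignoring the rest: Each string is a nest of matched brackets around a single atom. An opening bracket forces the recursive rule; an atom forces the base rule.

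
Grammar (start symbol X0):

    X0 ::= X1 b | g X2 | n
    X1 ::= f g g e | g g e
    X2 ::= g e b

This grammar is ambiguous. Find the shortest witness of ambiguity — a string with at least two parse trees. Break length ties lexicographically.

length 1: no string has ≥2 trees
length 4: g g e b has 2 parse trees

Two derivations of g g e b:
  X0 ⇒ X1 b ⇒ g g e b
  X0 ⇒ g X2 ⇒ g g e b

g g e b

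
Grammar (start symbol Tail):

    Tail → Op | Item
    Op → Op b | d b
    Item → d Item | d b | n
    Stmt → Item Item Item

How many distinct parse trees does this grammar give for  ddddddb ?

Parse trees for ddddddb:
  [Tail [Item d [Item d [Item d [Item d [Item d [Item d b]]]]]]]

1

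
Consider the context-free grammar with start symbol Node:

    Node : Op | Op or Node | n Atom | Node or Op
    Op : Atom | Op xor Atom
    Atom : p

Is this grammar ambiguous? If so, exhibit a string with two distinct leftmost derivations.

Ambiguous

Witness: p or p

Derivation 1: Node ⇒ Op or Node ⇒ Atom or Node ⇒ p or Node ⇒ p or Op ⇒ p or Atom ⇒ p or p
Derivation 2: Node ⇒ Node or Op ⇒ Op or Op ⇒ Atom or Op ⇒ p or Op ⇒ p or Atom ⇒ p or p

Two distinct leftmost derivations for the same string.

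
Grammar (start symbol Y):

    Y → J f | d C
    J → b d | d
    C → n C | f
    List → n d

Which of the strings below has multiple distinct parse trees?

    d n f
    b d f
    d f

d f

d n f: 1 tree
b d f: 1 tree
d f: 2 trees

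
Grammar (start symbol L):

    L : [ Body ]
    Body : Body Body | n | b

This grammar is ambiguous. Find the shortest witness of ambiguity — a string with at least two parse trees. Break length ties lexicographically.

length 3: no string has ≥2 trees
length 4: no string has ≥2 trees
length 5: [ b b b ] has 2 parse trees

Two derivations of [ b b b ]:
  L ⇒ [ Body ] ⇒ [ Body Body ] ⇒ [ Body Body Body ] ⇒ [ b Body Body ] ⇒ [ b b Body ] ⇒ [ b b b ]
  L ⇒ [ Body ] ⇒ [ Body Body ] ⇒ [ b Body ] ⇒ [ b Body Body ] ⇒ [ b b Body ] ⇒ [ b b b ]

[ b b b ]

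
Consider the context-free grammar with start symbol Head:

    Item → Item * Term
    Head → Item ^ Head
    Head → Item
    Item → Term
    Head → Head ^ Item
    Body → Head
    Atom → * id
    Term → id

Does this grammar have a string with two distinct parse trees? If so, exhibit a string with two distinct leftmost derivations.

Ambiguous

Witness: id ^ id

Derivation 1: Head ⇒ Item ^ Head ⇒ Term ^ Head ⇒ id ^ Head ⇒ id ^ Item ⇒ id ^ Term ⇒ id ^ id
Derivation 2: Head ⇒ Head ^ Item ⇒ Item ^ Item ⇒ Term ^ Item ⇒ id ^ Item ⇒ id ^ Term ⇒ id ^ id

Two distinct leftmost derivations for the same string.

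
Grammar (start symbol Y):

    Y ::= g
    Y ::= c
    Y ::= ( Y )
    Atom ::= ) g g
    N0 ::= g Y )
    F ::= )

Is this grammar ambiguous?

(N0, Atom, F are unreachable from Y, so their rules don't affect L(Y).) L(Y) is { openⁿ atom closeⁿ : n ≥ 0 }. The bracket depth fixes n, and the derivation is forced at every step.

Unambiguous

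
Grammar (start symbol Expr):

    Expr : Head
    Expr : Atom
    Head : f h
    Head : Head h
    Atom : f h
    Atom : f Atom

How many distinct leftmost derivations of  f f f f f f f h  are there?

1

Parse trees for f f f f f f f h:
  [Expr [Atom f [Atom f [Atom f [Atom f [Atom f [Atom f [Atom f h]]]]]]]]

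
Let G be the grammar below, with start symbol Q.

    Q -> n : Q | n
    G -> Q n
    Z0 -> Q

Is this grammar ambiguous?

(G, Z0 are unreachable from Q, so their rules don't affect L(Q).) The reachable grammar is A → atom sep A | atom. Each atom is followed by either the separator (recurse) or end-of-string (stop) — no choice point.

Unambiguous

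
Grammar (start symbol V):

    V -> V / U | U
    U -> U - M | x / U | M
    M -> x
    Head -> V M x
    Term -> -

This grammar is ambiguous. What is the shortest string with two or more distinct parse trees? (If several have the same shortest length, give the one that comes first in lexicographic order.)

length 1: no string has ≥2 trees
length 3: x / x has 2 parse trees

Two derivations of x / x:
  V ⇒ V / U ⇒ U / U ⇒ M / U ⇒ x / U ⇒ x / M ⇒ x / x
  V ⇒ U ⇒ x / U ⇒ x / M ⇒ x / x

x / x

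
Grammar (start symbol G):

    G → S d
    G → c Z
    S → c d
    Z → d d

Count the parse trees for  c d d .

Parse trees for c d d:
  [G [S c d] d]
  [G c [Z d d]]

2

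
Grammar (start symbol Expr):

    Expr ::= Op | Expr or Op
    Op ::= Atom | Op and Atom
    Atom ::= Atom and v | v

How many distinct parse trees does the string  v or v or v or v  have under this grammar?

1

Parse trees for v or v or v or v:
  [Expr [Expr [Expr [Expr [Op [Atom v]]] or [Op [Atom v]]] or [Op [Atom v]]] or [Op [Atom v]]]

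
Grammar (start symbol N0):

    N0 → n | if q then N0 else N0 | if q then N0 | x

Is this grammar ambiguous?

Witness: if q then if q then n else n

Derivation 1: N0 ⇒ if q then N0 else N0 ⇒ if q then if q then N0 else N0 ⇒ if q then if q then n else N0 ⇒ if q then if q then n else n
Derivation 2: N0 ⇒ if q then N0 ⇒ if q then if q then N0 else N0 ⇒ if q then if q then n else N0 ⇒ if q then if q then n else n

Two distinct leftmost derivations for the same string.

Ambiguous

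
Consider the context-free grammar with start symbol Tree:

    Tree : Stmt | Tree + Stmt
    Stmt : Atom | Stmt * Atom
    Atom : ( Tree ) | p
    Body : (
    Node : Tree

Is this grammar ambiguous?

Unambiguous

(Body, Node are unreachable from Tree, so their rules don't affect L(Tree).) Tree → Tree + Stmt | Stmt  ;  Stmt → Stmt * Atom | Atom  — a left-associative chain with Atom at the bottom. Each string factors uniquely by precedence.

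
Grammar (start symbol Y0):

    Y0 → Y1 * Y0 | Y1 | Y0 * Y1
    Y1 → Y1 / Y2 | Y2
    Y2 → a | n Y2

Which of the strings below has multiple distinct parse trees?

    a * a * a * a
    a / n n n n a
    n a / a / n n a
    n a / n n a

a * a * a * a: 8 trees
a / n n n n a: 1 tree
n a / a / n n a: 1 tree
n a / n n a: 1 tree

a * a * a * a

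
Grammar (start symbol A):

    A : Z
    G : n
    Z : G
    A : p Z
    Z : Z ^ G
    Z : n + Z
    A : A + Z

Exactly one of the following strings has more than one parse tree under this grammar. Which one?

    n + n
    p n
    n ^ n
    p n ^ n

n + n: 2 trees
p n: 1 tree
n ^ n: 1 tree
p n ^ n: 1 tree

n + n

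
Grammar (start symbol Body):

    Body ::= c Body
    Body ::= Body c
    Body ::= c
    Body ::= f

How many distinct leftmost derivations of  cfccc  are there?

Parse trees for cfccc:
  [Body c [Body [Body [Body [Body f] c] c] c]]
  [Body [Body c [Body [Body [Body f] c] c]] c]
  [Body [Body [Body c [Body [Body f] c]] c] c]
  [Body [Body [Body [Body c [Body f]] c] c] c]

4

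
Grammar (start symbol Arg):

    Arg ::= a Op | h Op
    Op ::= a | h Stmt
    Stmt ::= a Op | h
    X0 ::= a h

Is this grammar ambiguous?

Unambiguous

(X0 is unreachable from Arg, so its rules don't affect L(Arg).) The reachable rules are right-linear with at most one rule per (nonterminal, next-terminal) pair. Each input token forces the next rule, so parsing is deterministic.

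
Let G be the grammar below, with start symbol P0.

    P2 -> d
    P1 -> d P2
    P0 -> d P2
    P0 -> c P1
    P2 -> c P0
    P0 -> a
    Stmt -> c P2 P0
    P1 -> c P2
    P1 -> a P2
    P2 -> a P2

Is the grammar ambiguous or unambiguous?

Unambiguous

Only P0, P1, P2 are reachable from P0; ignoring the rest: Restricted to the reachable nonterminals, every rule has the form A → t or A → t B, and no two rules for the same A share a first terminal. The grammar encodes a DFA — one run per string.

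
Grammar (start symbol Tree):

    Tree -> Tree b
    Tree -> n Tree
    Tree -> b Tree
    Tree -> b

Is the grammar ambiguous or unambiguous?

Witness: b b

Derivation 1: Tree ⇒ Tree b ⇒ b b
Derivation 2: Tree ⇒ b Tree ⇒ b b

Two distinct leftmost derivations for the same string.

Ambiguous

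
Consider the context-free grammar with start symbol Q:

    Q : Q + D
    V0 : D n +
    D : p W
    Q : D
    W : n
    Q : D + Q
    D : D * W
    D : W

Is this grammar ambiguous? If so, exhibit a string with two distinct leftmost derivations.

Witness: n + n

Derivation 1: Q ⇒ Q + D ⇒ D + D ⇒ W + D ⇒ n + D ⇒ n + W ⇒ n + n
Derivation 2: Q ⇒ D + Q ⇒ W + Q ⇒ n + Q ⇒ n + D ⇒ n + W ⇒ n + n

Two distinct leftmost derivations for the same string.

Ambiguous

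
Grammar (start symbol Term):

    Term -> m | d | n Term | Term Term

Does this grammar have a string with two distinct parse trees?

Witness: d d d

Derivation 1: Term ⇒ Term Term ⇒ d Term ⇒ d Term Term ⇒ d d Term ⇒ d d d
Derivation 2: Term ⇒ Term Term ⇒ Term Term Term ⇒ d Term Term ⇒ d d Term ⇒ d d d

Two distinct leftmost derivations for the same string.

Ambiguous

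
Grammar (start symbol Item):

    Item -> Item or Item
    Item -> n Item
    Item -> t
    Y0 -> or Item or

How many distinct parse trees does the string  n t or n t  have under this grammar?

2

Parse trees for n t or n t:
  [Item [Item n [Item t]] or [Item n [Item t]]]
  [Item n [Item [Item t] or [Item n [Item t]]]]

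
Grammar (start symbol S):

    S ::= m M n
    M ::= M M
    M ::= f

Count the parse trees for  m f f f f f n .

14

Parse trees for m f f f f f n (showing first 6 of 14):
  [S m [M [M f] [M [M f] [M [M f] [M [M f] [M f]]]]] n]
  [S m [M [M f] [M [M f] [M [M [M f] [M f]] [M f]]]] n]
  [S m [M [M f] [M [M [M f] [M f]] [M [M f] [M f]]]] n]
  [S m [M [M f] [M [M [M f] [M [M f] [M f]]] [M f]]] n]
  [S m [M [M f] [M [M [M [M f] [M f]] [M f]] [M f]]] n]
  [S m [M [M [M f] [M f]] [M [M f] [M [M f] [M f]]]] n]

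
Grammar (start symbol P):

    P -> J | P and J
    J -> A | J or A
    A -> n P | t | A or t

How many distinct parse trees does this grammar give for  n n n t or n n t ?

4

Parse trees for n n n t or n n t:
  [P [J [A n [P [J [A n [P [J [A n [P [J [J [A t]] or [A n [P [J [A n [P [J [A t]]]]]]]]]]]]]]]]]]
  [P [J [A n [P [J [A n [P [J [J [A n [P [J [A t]]]]] or [A n [P [J [A n [P [J [A t]]]]]]]]]]]]]]]
  [P [J [A n [P [J [J [A n [P [J [A n [P [J [A t]]]]]]]] or [A n [P [J [A n [P [J [A t]]]]]]]]]]]]
  [P [J [J [A n [P [J [A n [P [J [A n [P [J [A t]]]]]]]]]]] or [A n [P [J [A n [P [J [A t]]]]]]]]]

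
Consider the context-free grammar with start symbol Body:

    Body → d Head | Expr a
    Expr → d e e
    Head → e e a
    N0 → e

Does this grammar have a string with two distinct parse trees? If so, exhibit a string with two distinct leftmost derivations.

Ambiguous

Witness: d e e a

Derivation 1: Body ⇒ d Head ⇒ d e e a
Derivation 2: Body ⇒ Expr a ⇒ d e e a

Two distinct leftmost derivations for the same string.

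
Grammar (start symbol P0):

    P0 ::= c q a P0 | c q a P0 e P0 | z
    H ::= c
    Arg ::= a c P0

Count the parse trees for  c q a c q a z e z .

2

Parse trees for c q a c q a z e z:
  [P0 c q a [P0 c q a [P0 z] e [P0 z]]]
  [P0 c q a [P0 c q a [P0 z]] e [P0 z]]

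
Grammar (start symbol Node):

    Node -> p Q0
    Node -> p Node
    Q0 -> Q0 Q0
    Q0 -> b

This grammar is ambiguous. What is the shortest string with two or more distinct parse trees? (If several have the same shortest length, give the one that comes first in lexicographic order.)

p b b b

length 2: no string has ≥2 trees
length 3: no string has ≥2 trees
length 4: p b b b has 2 parse trees

Two derivations of p b b b:
  Node ⇒ p Q0 ⇒ p Q0 Q0 ⇒ p Q0 Q0 Q0 ⇒ p b Q0 Q0 ⇒ p b b Q0 ⇒ p b b b
  Node ⇒ p Q0 ⇒ p Q0 Q0 ⇒ p b Q0 ⇒ p b Q0 Q0 ⇒ p b b Q0 ⇒ p b b b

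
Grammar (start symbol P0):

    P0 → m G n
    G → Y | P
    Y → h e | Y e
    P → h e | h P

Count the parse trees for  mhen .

Parse trees for mhen:
  [P0 m [G [Y h e]] n]
  [P0 m [G [P h e]] n]

2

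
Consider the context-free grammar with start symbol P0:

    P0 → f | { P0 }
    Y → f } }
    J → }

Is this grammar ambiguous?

Only P0 is reachable from P0; ignoring the rest: Each string is a nest of matched brackets around a single atom. An opening bracket forces the recursive rule; an atom forces the base rule.

Unambiguous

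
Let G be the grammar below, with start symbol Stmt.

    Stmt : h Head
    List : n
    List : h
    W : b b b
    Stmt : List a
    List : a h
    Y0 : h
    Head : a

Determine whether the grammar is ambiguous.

Ambiguous

Witness: h a

Derivation 1: Stmt ⇒ h Head ⇒ h a
Derivation 2: Stmt ⇒ List a ⇒ h a

Two distinct leftmost derivations for the same string.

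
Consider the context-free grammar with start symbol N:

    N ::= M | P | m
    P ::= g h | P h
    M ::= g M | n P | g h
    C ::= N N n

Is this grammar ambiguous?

Witness: g h

Derivation 1: N ⇒ M ⇒ g h
Derivation 2: N ⇒ P ⇒ g h

Two distinct leftmost derivations for the same string.

Ambiguous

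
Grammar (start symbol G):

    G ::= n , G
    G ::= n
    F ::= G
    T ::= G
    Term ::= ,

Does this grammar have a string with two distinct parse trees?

(T, Term, F are unreachable from G, so their rules don't affect L(G).) The reachable grammar is A → atom sep A | atom. Each atom is followed by either the separator (recurse) or end-of-string (stop) — no choice point.

Unambiguous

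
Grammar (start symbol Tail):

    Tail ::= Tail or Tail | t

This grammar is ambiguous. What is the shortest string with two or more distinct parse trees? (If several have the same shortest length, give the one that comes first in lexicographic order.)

length 1: no string has ≥2 trees
length 3: no string has ≥2 trees
length 5: t or t or t has 2 parse trees

Two derivations of t or t or t:
  Tail ⇒ Tail or Tail ⇒ Tail or Tail or Tail ⇒ t or Tail or Tail ⇒ t or t or Tail ⇒ t or t or t
  Tail ⇒ Tail or Tail ⇒ t or Tail ⇒ t or Tail or Tail ⇒ t or t or Tail ⇒ t or t or t

t or t or t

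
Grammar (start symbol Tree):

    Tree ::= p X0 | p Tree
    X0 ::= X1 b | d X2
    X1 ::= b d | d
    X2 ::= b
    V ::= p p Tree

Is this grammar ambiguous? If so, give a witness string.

Ambiguous

Witness: p d b

Derivation 1: Tree ⇒ p X0 ⇒ p X1 b ⇒ p d b
Derivation 2: Tree ⇒ p X0 ⇒ p d X2 ⇒ p d b

Two distinct leftmost derivations for the same string.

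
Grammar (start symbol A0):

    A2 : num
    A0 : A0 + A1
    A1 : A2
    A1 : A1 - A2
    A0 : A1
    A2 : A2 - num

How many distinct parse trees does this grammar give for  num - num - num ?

4

Parse trees for num - num - num:
  [A0 [A1 [A2 [A2 [A2 num] - num] - num]]]
  [A0 [A1 [A1 [A2 num]] - [A2 [A2 num] - num]]]
  [A0 [A1 [A1 [A2 [A2 num] - num]] - [A2 num]]]
  [A0 [A1 [A1 [A1 [A2 num]] - [A2 num]] - [A2 num]]]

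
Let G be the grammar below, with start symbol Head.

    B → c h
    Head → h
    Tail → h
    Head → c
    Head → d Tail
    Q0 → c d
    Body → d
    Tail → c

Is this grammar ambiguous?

(Q0, Body, B are unreachable from Head, so their rules don't affect L(Head).) Restricted to the reachable nonterminals, every rule has the form A → t or A → t B, and no two rules for the same A share a first terminal. The grammar encodes a DFA — one run per string.

Unambiguous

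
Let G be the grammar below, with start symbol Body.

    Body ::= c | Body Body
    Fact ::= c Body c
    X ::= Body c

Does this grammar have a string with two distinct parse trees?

Witness: c c c

Derivation 1: Body ⇒ Body Body ⇒ c Body ⇒ c Body Body ⇒ c c Body ⇒ c c c
Derivation 2: Body ⇒ Body Body ⇒ Body Body Body ⇒ c Body Body ⇒ c c Body ⇒ c c c

Two distinct leftmost derivations for the same string.

Ambiguous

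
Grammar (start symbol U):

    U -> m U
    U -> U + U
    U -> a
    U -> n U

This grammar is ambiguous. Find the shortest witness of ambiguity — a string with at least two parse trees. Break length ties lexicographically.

length 1: no string has ≥2 trees
length 2: no string has ≥2 trees
length 3: no string has ≥2 trees
length 4: m a + a has 2 parse trees

Two derivations of m a + a:
  U ⇒ m U ⇒ m U + U ⇒ m a + U ⇒ m a + a
  U ⇒ U + U ⇒ m U + U ⇒ m a + U ⇒ m a + a

m a + a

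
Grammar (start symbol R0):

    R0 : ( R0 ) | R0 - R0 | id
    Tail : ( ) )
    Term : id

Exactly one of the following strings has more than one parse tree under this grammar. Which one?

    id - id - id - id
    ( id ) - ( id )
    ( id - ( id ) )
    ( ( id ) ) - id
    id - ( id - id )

id - id - id - id

id - id - id - id: 5 trees
( id ) - ( id ): 1 tree
( id - ( id ) ): 1 tree
( ( id ) ) - id: 1 tree
id - ( id - id ): 1 tree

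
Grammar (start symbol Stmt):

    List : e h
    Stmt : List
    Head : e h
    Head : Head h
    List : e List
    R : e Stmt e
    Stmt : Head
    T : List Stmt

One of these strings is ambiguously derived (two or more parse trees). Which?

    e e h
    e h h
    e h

e h

e e h: 1 tree
e h h: 1 tree
e h: 2 trees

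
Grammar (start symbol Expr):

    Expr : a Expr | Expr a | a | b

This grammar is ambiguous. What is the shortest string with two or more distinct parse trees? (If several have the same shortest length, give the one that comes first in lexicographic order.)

length 1: no string has ≥2 trees
length 2: a a has 2 parse trees

Two derivations of a a:
  Expr ⇒ a Expr ⇒ a a
  Expr ⇒ Expr a ⇒ a a

a a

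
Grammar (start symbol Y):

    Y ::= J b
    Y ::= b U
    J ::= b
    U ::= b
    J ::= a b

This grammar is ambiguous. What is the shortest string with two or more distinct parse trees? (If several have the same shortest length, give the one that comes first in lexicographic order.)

b b

length 2: b b has 2 parse trees

Two derivations of b b:
  Y ⇒ J b ⇒ b b
  Y ⇒ b U ⇒ b b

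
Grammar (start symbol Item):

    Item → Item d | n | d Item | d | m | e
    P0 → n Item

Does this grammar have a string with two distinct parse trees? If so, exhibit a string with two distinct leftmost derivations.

Witness: d d

Derivation 1: Item ⇒ Item d ⇒ d d
Derivation 2: Item ⇒ d Item ⇒ d d

Two distinct leftmost derivations for the same string.

Ambiguous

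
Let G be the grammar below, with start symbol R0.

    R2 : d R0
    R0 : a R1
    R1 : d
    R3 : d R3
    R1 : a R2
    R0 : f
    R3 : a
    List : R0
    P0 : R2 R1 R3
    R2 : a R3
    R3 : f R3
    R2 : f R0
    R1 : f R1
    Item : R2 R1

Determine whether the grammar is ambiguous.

Unambiguous

Only R0, R1, R2, R3 are reachable from R0; ignoring the rest: Restricted to the reachable nonterminals, every rule has the form A → t or A → t B, and no two rules for the same A share a first terminal. The grammar encodes a DFA — one run per string.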